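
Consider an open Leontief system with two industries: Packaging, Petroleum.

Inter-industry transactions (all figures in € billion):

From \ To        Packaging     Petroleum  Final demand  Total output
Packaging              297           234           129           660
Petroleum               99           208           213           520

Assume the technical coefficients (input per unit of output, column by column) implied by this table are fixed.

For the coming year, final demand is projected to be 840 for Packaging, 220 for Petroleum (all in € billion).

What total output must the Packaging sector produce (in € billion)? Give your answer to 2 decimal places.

Technical coefficients a_ij = z_ij / X_j:
  a_11 = 297/660 = 0.45, a_21 = 99/660 = 0.15
  a_12 = 234/520 = 0.45, a_22 = 208/520 = 0.40
I − A =
  [   0.55    -0.45]
  [  -0.15     0.60]
det(I−A) = (0.55)(0.60) − (-0.45)(-0.15) = 0.2625
adj(I−A) = [[0.60, 0.45], [0.15, 0.55]]
(I − A)⁻¹ = adj(I−A) / det(I−A) ≈
  [   2.2857     1.7143]
  [   0.5714     2.0952]
x = (I − A)⁻¹ d = adj(I−A)·d / det(I−A), with det(I−A) = 0.2625:
  x_1 = (0.60·840 + 0.45·220) / 0.2625 = 603.00 / 0.2625 ≈ 2297.14
  x_2 = (0.15·840 + 0.55·220) / 0.2625 = 247.00 / 0.2625 ≈ 940.95

x_1 = 2297.14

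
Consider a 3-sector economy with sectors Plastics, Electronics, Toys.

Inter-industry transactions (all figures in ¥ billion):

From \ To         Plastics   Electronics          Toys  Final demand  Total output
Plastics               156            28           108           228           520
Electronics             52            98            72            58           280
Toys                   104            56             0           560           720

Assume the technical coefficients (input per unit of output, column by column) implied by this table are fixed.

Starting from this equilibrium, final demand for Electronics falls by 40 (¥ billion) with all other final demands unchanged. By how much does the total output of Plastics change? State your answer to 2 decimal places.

Technical coefficients a_ij = z_ij / X_j:
  a_11 = 156/520 = 0.30, a_21 = 52/520 = 0.10, a_31 = 104/520 = 0.20
  a_12 = 28/280 = 0.10, a_22 = 98/280 = 0.35, a_32 = 56/280 = 0.20
  a_13 = 108/720 = 0.15, a_23 = 72/720 = 0.10, a_33 = 0/720 = 0.00
I − A =
  [   0.70    -0.10    -0.15]
  [  -0.10     0.65    -0.10]
  [  -0.20    -0.20     1.00]
Cofactors of I−A, C_ij = (−1)^(i+j)·(minor ij) (rows/columns in the sector order above):
  C_11 = (0.65)(1.00) − (-0.10)(-0.20) = 0.6300
  C_12 = −[(-0.10)(1.00) − (-0.10)(-0.20)] = 0.1200
  C_13 = (-0.10)(-0.20) − (0.65)(-0.20) = 0.1500
  C_21 = −[(-0.10)(1.00) − (-0.15)(-0.20)] = 0.1300
  C_22 = (0.70)(1.00) − (-0.15)(-0.20) = 0.6700
  C_23 = −[(0.70)(-0.20) − (-0.10)(-0.20)] = 0.1600
  C_31 = (-0.10)(-0.10) − (-0.15)(0.65) = 0.1075
  C_32 = −[(0.70)(-0.10) − (-0.15)(-0.10)] = 0.0850
  C_33 = (0.70)(0.65) − (-0.10)(-0.10) = 0.4450
det(I−A) = Σ_j (I−A)_1j·C_1j = (0.70)(0.6300) + (-0.10)(0.1200) + (-0.15)(0.1500) = 0.4065
adj(I−A) = Cᵀ =
  [ 0.6300   0.1300   0.1075]
  [ 0.1200   0.6700   0.0850]
  [ 0.1500   0.1600   0.4450]
(I − A)⁻¹ = adj(I−A) / det(I−A) ≈
  [   1.5498     0.3198     0.2645]
  [   0.2952     1.6482     0.2091]
  [   0.3690     0.3936     1.0947]
Δx = (I − A)⁻¹ Δd with Δd having -40 in the Electronics component and 0 elsewhere.
So Δx_1 = L_12 · (-40), where L_12 = adj(I−A)_12 / det(I−A) = 0.1300 / 0.4065.
Δx_1 = 0.1300 × (-40) / 0.4065 = -5.20 / 0.4065 ≈ -12.79.

Δx_1 = -12.79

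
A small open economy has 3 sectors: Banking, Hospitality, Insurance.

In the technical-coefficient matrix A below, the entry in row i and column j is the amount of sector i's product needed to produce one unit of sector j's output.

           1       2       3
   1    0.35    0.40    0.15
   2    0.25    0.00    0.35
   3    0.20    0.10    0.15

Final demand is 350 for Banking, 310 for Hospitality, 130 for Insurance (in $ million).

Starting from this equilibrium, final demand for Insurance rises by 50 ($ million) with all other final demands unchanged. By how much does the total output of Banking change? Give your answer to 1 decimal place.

I − A =
  [   0.65    -0.40    -0.15]
  [  -0.25     1.00    -0.35]
  [  -0.20    -0.10     0.85]
Cofactors of I−A, C_ij = (−1)^(i+j)·(minor ij) (rows/columns in the sector order above):
  C_11 = (1.00)(0.85) − (-0.35)(-0.10) = 0.8150
  C_12 = −[(-0.25)(0.85) − (-0.35)(-0.20)] = 0.2825
  C_13 = (-0.25)(-0.10) − (1.00)(-0.20) = 0.2250
  C_21 = −[(-0.40)(0.85) − (-0.15)(-0.10)] = 0.3550
  C_22 = (0.65)(0.85) − (-0.15)(-0.20) = 0.5225
  C_23 = −[(0.65)(-0.10) − (-0.40)(-0.20)] = 0.1450
  C_31 = (-0.40)(-0.35) − (-0.15)(1.00) = 0.2900
  C_32 = −[(0.65)(-0.35) − (-0.15)(-0.25)] = 0.2650
  C_33 = (0.65)(1.00) − (-0.40)(-0.25) = 0.5500
det(I−A) = Σ_j (I−A)_1j·C_1j = (0.65)(0.8150) + (-0.40)(0.2825) + (-0.15)(0.2250) = 0.3830
adj(I−A) = Cᵀ =
  [ 0.8150   0.3550   0.2900]
  [ 0.2825   0.5225   0.2650]
  [ 0.2250   0.1450   0.5500]
(I − A)⁻¹ = adj(I−A) / det(I−A) ≈
  [   2.1279     0.9269     0.7572]
  [   0.7376     1.3642     0.6919]
  [   0.5875     0.3786     1.4360]
Δx = (I − A)⁻¹ Δd with Δd having +50 in the Insurance component and 0 elsewhere.
So Δx_1 = L_13 · (+50), where L_13 = adj(I−A)_13 / det(I−A) = 0.2900 / 0.3830.
Δx_1 = 0.2900 × (+50) / 0.3830 = 14.50 / 0.3830 ≈ 37.9.

Δx_1 = 37.9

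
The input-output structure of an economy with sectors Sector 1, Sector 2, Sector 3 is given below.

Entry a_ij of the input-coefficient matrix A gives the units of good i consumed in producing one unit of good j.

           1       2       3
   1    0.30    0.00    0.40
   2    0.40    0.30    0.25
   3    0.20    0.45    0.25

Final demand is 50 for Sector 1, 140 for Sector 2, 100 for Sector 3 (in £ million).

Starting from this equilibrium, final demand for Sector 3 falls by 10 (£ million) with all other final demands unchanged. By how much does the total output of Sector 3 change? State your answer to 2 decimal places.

I − A =
  [   0.70     0.00    -0.40]
  [  -0.40     0.70    -0.25]
  [  -0.20    -0.45     0.75]
Cofactors of I−A, C_ij = (−1)^(i+j)·(minor ij) (rows/columns in the sector order above):
  C_11 = (0.70)(0.75) − (-0.25)(-0.45) = 0.4125
  C_12 = −[(-0.40)(0.75) − (-0.25)(-0.20)] = 0.3500
  C_13 = (-0.40)(-0.45) − (0.70)(-0.20) = 0.3200
  C_21 = −[(0.00)(0.75) − (-0.40)(-0.45)] = 0.1800
  C_22 = (0.70)(0.75) − (-0.40)(-0.20) = 0.4450
  C_23 = −[(0.70)(-0.45) − (0.00)(-0.20)] = 0.3150
  C_31 = (0.00)(-0.25) − (-0.40)(0.70) = 0.2800
  C_32 = −[(0.70)(-0.25) − (-0.40)(-0.40)] = 0.3350
  C_33 = (0.70)(0.70) − (0.00)(-0.40) = 0.4900
det(I−A) = Σ_j (I−A)_1j·C_1j = (0.70)(0.4125) + (0.00)(0.3500) + (-0.40)(0.3200) = 0.16075
adj(I−A) = Cᵀ =
  [ 0.4125   0.1800   0.2800]
  [ 0.3500   0.4450   0.3350]
  [ 0.3200   0.3150   0.4900]
(I − A)⁻¹ = adj(I−A) / det(I−A) ≈
  [   2.5661     1.1198     1.7418]
  [   2.1773     2.7683     2.0840]
  [   1.9907     1.9596     3.0482]
Δx = (I − A)⁻¹ Δd with Δd having -10 in the Sector 3 component and 0 elsewhere.
So Δx_3 = L_33 · (-10), where L_33 = adj(I−A)_33 / det(I−A) = 0.4900 / 0.16075.
Δx_3 = 0.4900 × (-10) / 0.16075 = -4.90 / 0.16075 ≈ -30.48.

Δx_3 = -30.48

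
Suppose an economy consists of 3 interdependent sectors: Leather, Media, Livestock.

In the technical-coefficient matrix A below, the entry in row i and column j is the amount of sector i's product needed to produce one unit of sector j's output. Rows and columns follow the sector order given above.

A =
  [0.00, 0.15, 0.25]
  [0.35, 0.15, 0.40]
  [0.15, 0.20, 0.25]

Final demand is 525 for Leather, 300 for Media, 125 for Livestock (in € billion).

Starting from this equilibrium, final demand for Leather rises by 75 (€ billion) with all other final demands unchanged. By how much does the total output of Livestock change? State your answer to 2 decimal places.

Δx_3 = 32.22

I − A =
  [   1.00    -0.15    -0.25]
  [  -0.35     0.85    -0.40]
  [  -0.15    -0.20     0.75]
Cofactors of I−A, C_ij = (−1)^(i+j)·(minor ij) (rows/columns in the sector order above):
  C_11 = (0.85)(0.75) − (-0.40)(-0.20) = 0.5575
  C_12 = −[(-0.35)(0.75) − (-0.40)(-0.15)] = 0.3225
  C_13 = (-0.35)(-0.20) − (0.85)(-0.15) = 0.1975
  C_21 = −[(-0.15)(0.75) − (-0.25)(-0.20)] = 0.1625
  C_22 = (1.00)(0.75) − (-0.25)(-0.15) = 0.7125
  C_23 = −[(1.00)(-0.20) − (-0.15)(-0.15)] = 0.2225
  C_31 = (-0.15)(-0.40) − (-0.25)(0.85) = 0.2725
  C_32 = −[(1.00)(-0.40) − (-0.25)(-0.35)] = 0.4875
  C_33 = (1.00)(0.85) − (-0.15)(-0.35) = 0.7975
det(I−A) = Σ_j (I−A)_1j·C_1j = (1.00)(0.5575) + (-0.15)(0.3225) + (-0.25)(0.1975) = 0.45975
adj(I−A) = Cᵀ =
  [ 0.5575   0.1625   0.2725]
  [ 0.3225   0.7125   0.4875]
  [ 0.1975   0.2225   0.7975]
(I − A)⁻¹ = adj(I−A) / det(I−A) ≈
  [   1.2126     0.3535     0.5927]
  [   0.7015     1.5498     1.0604]
  [   0.4296     0.4840     1.7346]
Δx = (I − A)⁻¹ Δd with Δd having +75 in the Leather component and 0 elsewhere.
So Δx_3 = L_31 · (+75), where L_31 = adj(I−A)_31 / det(I−A) = 0.1975 / 0.45975.
Δx_3 = 0.1975 × (+75) / 0.45975 = 14.8125 / 0.45975 ≈ 32.22.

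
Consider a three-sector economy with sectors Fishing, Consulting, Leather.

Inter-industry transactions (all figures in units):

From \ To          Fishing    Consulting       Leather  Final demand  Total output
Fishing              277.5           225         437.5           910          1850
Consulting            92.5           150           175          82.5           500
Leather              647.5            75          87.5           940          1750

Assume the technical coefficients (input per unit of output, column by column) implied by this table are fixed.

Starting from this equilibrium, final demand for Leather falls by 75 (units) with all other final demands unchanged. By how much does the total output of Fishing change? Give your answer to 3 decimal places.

Δx_F = -36.484

Technical coefficients a_ij = z_ij / X_j:
  a_FF = 277.5/1850 = 0.15, a_CF = 92.5/1850 = 0.05, a_LF = 647.5/1850 = 0.35
  a_FC = 225/500 = 0.45, a_CC = 150/500 = 0.30, a_LC = 75/500 = 0.15
  a_FL = 437.5/1750 = 0.25, a_CL = 175/1750 = 0.10, a_LL = 87.5/1750 = 0.05
I − A =
  [   0.85    -0.45    -0.25]
  [  -0.05     0.70    -0.10]
  [  -0.35    -0.15     0.95]
Cofactors of I−A, C_ij = (−1)^(i+j)·(minor ij) (rows/columns in the sector order above):
  C_11 = (0.70)(0.95) − (-0.10)(-0.15) = 0.6500
  C_12 = −[(-0.05)(0.95) − (-0.10)(-0.35)] = 0.0825
  C_13 = (-0.05)(-0.15) − (0.70)(-0.35) = 0.2525
  C_21 = −[(-0.45)(0.95) − (-0.25)(-0.15)] = 0.4650
  C_22 = (0.85)(0.95) − (-0.25)(-0.35) = 0.7200
  C_23 = −[(0.85)(-0.15) − (-0.45)(-0.35)] = 0.2850
  C_31 = (-0.45)(-0.10) − (-0.25)(0.70) = 0.2200
  C_32 = −[(0.85)(-0.10) − (-0.25)(-0.05)] = 0.0975
  C_33 = (0.85)(0.70) − (-0.45)(-0.05) = 0.5725
det(I−A) = Σ_j (I−A)_1j·C_1j = (0.85)(0.6500) + (-0.45)(0.0825) + (-0.25)(0.2525) = 0.45225
adj(I−A) = Cᵀ =
  [ 0.6500   0.4650   0.2200]
  [ 0.0825   0.7200   0.0975]
  [ 0.2525   0.2850   0.5725]
(I − A)⁻¹ = adj(I−A) / det(I−A) ≈
  [   1.4373     1.0282     0.4865]
  [   0.1824     1.5920     0.2156]
  [   0.5583     0.6302     1.2659]
Δx = (I − A)⁻¹ Δd with Δd having -75 in the Leather component and 0 elsewhere.
So Δx_F = L_FL · (-75), where L_FL = adj(I−A)_FL / det(I−A) = 0.2200 / 0.45225.
Δx_F = 0.2200 × (-75) / 0.45225 = -16.50 / 0.45225 ≈ -36.484.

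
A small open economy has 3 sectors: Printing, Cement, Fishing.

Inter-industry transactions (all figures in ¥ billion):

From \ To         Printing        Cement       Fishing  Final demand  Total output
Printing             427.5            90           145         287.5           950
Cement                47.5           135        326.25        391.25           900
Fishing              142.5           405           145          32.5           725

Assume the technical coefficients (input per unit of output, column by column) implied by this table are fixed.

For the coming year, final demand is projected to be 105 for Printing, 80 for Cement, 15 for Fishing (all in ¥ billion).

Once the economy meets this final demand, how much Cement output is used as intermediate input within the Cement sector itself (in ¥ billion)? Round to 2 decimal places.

z_22 = 32.42

Technical coefficients a_ij = z_ij / X_j:
  a_11 = 427.5/950 = 0.45, a_21 = 47.5/950 = 0.05, a_31 = 142.5/950 = 0.15
  a_12 = 90/900 = 0.10, a_22 = 135/900 = 0.15, a_32 = 405/900 = 0.45
  a_13 = 145/725 = 0.20, a_23 = 326.25/725 = 0.45, a_33 = 145/725 = 0.20
I − A =
  [   0.55    -0.10    -0.20]
  [  -0.05     0.85    -0.45]
  [  -0.15    -0.45     0.80]
Cofactors of I−A, C_ij = (−1)^(i+j)·(minor ij) (rows/columns in the sector order above):
  C_11 = (0.85)(0.80) − (-0.45)(-0.45) = 0.4775
  C_12 = −[(-0.05)(0.80) − (-0.45)(-0.15)] = 0.1075
  C_13 = (-0.05)(-0.45) − (0.85)(-0.15) = 0.1500
  C_21 = −[(-0.10)(0.80) − (-0.20)(-0.45)] = 0.1700
  C_22 = (0.55)(0.80) − (-0.20)(-0.15) = 0.4100
  C_23 = −[(0.55)(-0.45) − (-0.10)(-0.15)] = 0.2625
  C_31 = (-0.10)(-0.45) − (-0.20)(0.85) = 0.2150
  C_32 = −[(0.55)(-0.45) − (-0.20)(-0.05)] = 0.2575
  C_33 = (0.55)(0.85) − (-0.10)(-0.05) = 0.4625
det(I−A) = Σ_j (I−A)_1j·C_1j = (0.55)(0.4775) + (-0.10)(0.1075) + (-0.20)(0.1500) = 0.221875
adj(I−A) = Cᵀ =
  [ 0.4775   0.1700   0.2150]
  [ 0.1075   0.4100   0.2575]
  [ 0.1500   0.2625   0.4625]
(I − A)⁻¹ = adj(I−A) / det(I−A) ≈
  [   2.1521     0.7662     0.9690]
  [   0.4845     1.8479     1.1606]
  [   0.6761     1.1831     2.0845]
First solve x = (I − A)⁻¹ d = adj(I−A)·d / det(I−A); in particular x_2 = (0.1075·105 + 0.4100·80 + 0.2575·15) / 0.221875 = 47.95 / 0.221875 ≈ 216.1127.
Intermediate flow from 2 to 2: z_22 = a_22 · x_2 = 0.15 × 47.95 / 0.221875 = 7.1925 / 0.221875 ≈ 32.42.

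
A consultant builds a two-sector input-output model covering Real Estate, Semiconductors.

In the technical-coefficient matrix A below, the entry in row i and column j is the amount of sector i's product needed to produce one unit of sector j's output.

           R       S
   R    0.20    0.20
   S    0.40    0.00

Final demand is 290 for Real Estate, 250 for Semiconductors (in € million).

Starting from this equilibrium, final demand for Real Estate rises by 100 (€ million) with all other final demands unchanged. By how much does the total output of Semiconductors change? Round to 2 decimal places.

Δx_S = 55.56

I − A =
  [   0.80    -0.20]
  [  -0.40     1.00]
det(I−A) = (0.80)(1.00) − (-0.20)(-0.40) = 0.7200
adj(I−A) = [[1.00, 0.20], [0.40, 0.80]]
(I − A)⁻¹ = adj(I−A) / det(I−A) ≈
  [   1.3889     0.2778]
  [   0.5556     1.1111]
Δx = (I − A)⁻¹ Δd with Δd having +100 in the Real Estate component and 0 elsewhere.
So Δx_S = L_SR · (+100), where L_SR = adj(I−A)_SR / det(I−A) = 0.40 / 0.7200.
Δx_S = 0.40 × (+100) / 0.7200 = 40.00 / 0.7200 ≈ 55.56.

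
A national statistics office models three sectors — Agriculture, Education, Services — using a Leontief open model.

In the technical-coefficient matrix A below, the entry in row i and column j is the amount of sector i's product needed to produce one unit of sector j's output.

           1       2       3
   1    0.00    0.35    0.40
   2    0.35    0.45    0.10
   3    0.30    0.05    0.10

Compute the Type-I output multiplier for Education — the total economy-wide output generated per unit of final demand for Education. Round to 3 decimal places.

I − A =
  [   1.00    -0.35    -0.40]
  [  -0.35     0.55    -0.10]
  [  -0.30    -0.05     0.90]
Cofactors of I−A, C_ij = (−1)^(i+j)·(minor ij) (rows/columns in the sector order above):
  C_11 = (0.55)(0.90) − (-0.10)(-0.05) = 0.4900
  C_12 = −[(-0.35)(0.90) − (-0.10)(-0.30)] = 0.3450
  C_13 = (-0.35)(-0.05) − (0.55)(-0.30) = 0.1825
  C_21 = −[(-0.35)(0.90) − (-0.40)(-0.05)] = 0.3350
  C_22 = (1.00)(0.90) − (-0.40)(-0.30) = 0.7800
  C_23 = −[(1.00)(-0.05) − (-0.35)(-0.30)] = 0.1550
  C_31 = (-0.35)(-0.10) − (-0.40)(0.55) = 0.2550
  C_32 = −[(1.00)(-0.10) − (-0.40)(-0.35)] = 0.2400
  C_33 = (1.00)(0.55) − (-0.35)(-0.35) = 0.4275
det(I−A) = Σ_j (I−A)_1j·C_1j = (1.00)(0.4900) + (-0.35)(0.3450) + (-0.40)(0.1825) = 0.29625
adj(I−A) = Cᵀ =
  [ 0.4900   0.3350   0.2550]
  [ 0.3450   0.7800   0.2400]
  [ 0.1825   0.1550   0.4275]
(I − A)⁻¹ = adj(I−A) / det(I−A) ≈
  [   1.6540     1.1308     0.8608]
  [   1.1646     2.6329     0.8101]
  [   0.6160     0.5232     1.4430]
The output multiplier for sector j is the column-j sum of the Leontief inverse (I − A)⁻¹ = adj(I−A) / det(I−A).
Column 2 of adj(I−A): (0.3350, 0.7800, 0.1550); det(I−A) = 0.29625.
m_2 = (0.3350 + 0.7800 + 0.1550) / 0.29625 = 1.27 / 0.29625 ≈ 4.287.

m_2 = 4.287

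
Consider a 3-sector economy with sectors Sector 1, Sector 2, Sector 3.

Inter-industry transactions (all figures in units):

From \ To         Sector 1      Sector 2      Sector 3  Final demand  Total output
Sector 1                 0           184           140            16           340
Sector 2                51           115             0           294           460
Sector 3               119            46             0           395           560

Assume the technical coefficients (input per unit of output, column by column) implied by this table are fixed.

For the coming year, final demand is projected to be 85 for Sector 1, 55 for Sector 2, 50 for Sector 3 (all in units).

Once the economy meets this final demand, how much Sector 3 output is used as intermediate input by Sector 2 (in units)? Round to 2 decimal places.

Technical coefficients a_ij = z_ij / X_j:
  a_11 = 0/340 = 0.00, a_21 = 51/340 = 0.15, a_31 = 119/340 = 0.35
  a_12 = 184/460 = 0.40, a_22 = 115/460 = 0.25, a_32 = 46/460 = 0.10
  a_13 = 140/560 = 0.25, a_23 = 0/560 = 0.00, a_33 = 0/560 = 0.00
I − A =
  [   1.00    -0.40    -0.25]
  [  -0.15     0.75     0.00]
  [  -0.35    -0.10     1.00]
Cofactors of I−A, C_ij = (−1)^(i+j)·(minor ij) (rows/columns in the sector order above):
  C_11 = (0.75)(1.00) − (0.00)(-0.10) = 0.7500
  C_12 = −[(-0.15)(1.00) − (0.00)(-0.35)] = 0.1500
  C_13 = (-0.15)(-0.10) − (0.75)(-0.35) = 0.2775
  C_21 = −[(-0.40)(1.00) − (-0.25)(-0.10)] = 0.4250
  C_22 = (1.00)(1.00) − (-0.25)(-0.35) = 0.9125
  C_23 = −[(1.00)(-0.10) − (-0.40)(-0.35)] = 0.2400
  C_31 = (-0.40)(0.00) − (-0.25)(0.75) = 0.1875
  C_32 = −[(1.00)(0.00) − (-0.25)(-0.15)] = 0.0375
  C_33 = (1.00)(0.75) − (-0.40)(-0.15) = 0.6900
det(I−A) = Σ_j (I−A)_1j·C_1j = (1.00)(0.7500) + (-0.40)(0.1500) + (-0.25)(0.2775) = 0.620625
adj(I−A) = Cᵀ =
  [ 0.7500   0.4250   0.1875]
  [ 0.1500   0.9125   0.0375]
  [ 0.2775   0.2400   0.6900]
(I − A)⁻¹ = adj(I−A) / det(I−A) ≈
  [   1.2085     0.6848     0.3021]
  [   0.2417     1.4703     0.0604]
  [   0.4471     0.3867     1.1118]
First solve x = (I − A)⁻¹ d = adj(I−A)·d / det(I−A); in particular x_2 = (0.1500·85 + 0.9125·55 + 0.0375·50) / 0.620625 = 64.8125 / 0.620625 ≈ 104.4310.
Intermediate flow from 3 to 2: z_32 = a_32 · x_2 = 0.10 × 64.8125 / 0.620625 = 6.48125 / 0.620625 ≈ 10.44.

z_32 = 10.44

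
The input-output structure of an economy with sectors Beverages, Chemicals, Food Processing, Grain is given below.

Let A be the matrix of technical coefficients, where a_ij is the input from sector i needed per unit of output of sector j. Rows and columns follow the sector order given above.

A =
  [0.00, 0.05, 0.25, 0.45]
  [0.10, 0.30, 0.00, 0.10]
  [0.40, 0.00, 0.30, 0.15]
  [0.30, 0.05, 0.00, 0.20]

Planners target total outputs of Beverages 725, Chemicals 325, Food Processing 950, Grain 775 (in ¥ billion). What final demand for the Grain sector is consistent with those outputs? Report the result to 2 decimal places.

d_G = 386.25

I − A =
  [   1.00    -0.05    -0.25    -0.45]
  [  -0.10     0.70     0.00    -0.10]
  [  -0.40     0.00     0.70    -0.15]
  [  -0.30    -0.05     0.00     0.80]
d = (I − A) x:
  d_B = (+1.00)·725 + (-0.05)·325 + (-0.25)·950 + (-0.45)·775 = 122.50
  d_C = (-0.10)·725 + (+0.70)·325 + (+0.00)·950 + (-0.10)·775 = 77.50
  d_F = (-0.40)·725 + (+0.00)·325 + (+0.70)·950 + (-0.15)·775 = 258.75
  d_G = (-0.30)·725 + (-0.05)·325 + (+0.00)·950 + (+0.80)·775 = 386.25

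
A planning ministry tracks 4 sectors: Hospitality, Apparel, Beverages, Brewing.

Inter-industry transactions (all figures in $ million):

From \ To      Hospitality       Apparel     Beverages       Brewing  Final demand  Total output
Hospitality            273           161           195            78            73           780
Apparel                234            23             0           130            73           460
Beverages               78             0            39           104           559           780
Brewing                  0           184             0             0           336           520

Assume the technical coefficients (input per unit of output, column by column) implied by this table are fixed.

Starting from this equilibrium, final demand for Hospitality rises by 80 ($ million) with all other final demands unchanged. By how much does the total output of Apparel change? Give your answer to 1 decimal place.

Δx_2 = 59.9

Technical coefficients a_ij = z_ij / X_j:
  a_11 = 273/780 = 0.35, a_21 = 234/780 = 0.30, a_31 = 78/780 = 0.10, a_41 = 0/780 = 0.00
  a_12 = 161/460 = 0.35, a_22 = 23/460 = 0.05, a_32 = 0/460 = 0.00, a_42 = 184/460 = 0.40
  a_13 = 195/780 = 0.25, a_23 = 0/780 = 0.00, a_33 = 39/780 = 0.05, a_43 = 0/780 = 0.00
  a_14 = 78/520 = 0.15, a_24 = 130/520 = 0.25, a_34 = 104/520 = 0.20, a_44 = 0/520 = 0.00
I − A =
  [   0.65    -0.35    -0.25    -0.15]
  [  -0.30     0.95     0.00    -0.25]
  [  -0.10     0.00     0.95    -0.20]
  [   0.00    -0.40     0.00     1.00]
Compute the cofactors C_ij = (−1)^(i+j)·(3×3 minor ij) of I−A; the adjugate is their transpose:
adj(I−A) = Cᵀ =
  [ 0.807500   0.409500   0.212500   0.266000]
  [ 0.285000   0.592500   0.075000   0.205875]
  [ 0.109000   0.093000   0.429500   0.125500]
  [ 0.114000   0.237000   0.030000   0.463125]
det(I−A) = Σ_j (I−A)_1j·C_1j = (0.65)(0.807500) + (-0.35)(0.285000) + (-0.25)(0.109000) + (-0.15)(0.114000) = 0.380775
(I − A)⁻¹ = adj(I−A) / det(I−A) ≈
  [   2.1207     1.0754     0.5581     0.6986]
  [   0.7485     1.5560     0.1970     0.5407]
  [   0.2863     0.2442     1.1280     0.3296]
  [   0.2994     0.6224     0.0788     1.2163]
Δx = (I − A)⁻¹ Δd with Δd having +80 in the Hospitality component and 0 elsewhere.
So Δx_2 = L_21 · (+80), where L_21 = adj(I−A)_21 / det(I−A) = 0.285000 / 0.380775.
Δx_2 = 0.285000 × (+80) / 0.380775 = 22.80 / 0.380775 ≈ 59.9.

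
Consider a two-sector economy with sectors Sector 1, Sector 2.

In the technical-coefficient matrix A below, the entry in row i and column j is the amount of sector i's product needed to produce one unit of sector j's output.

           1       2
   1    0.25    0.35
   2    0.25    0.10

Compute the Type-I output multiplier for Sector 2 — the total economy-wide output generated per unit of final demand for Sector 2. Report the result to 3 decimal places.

m_2 = 1.872

I − A =
  [   0.75    -0.35]
  [  -0.25     0.90]
det(I−A) = (0.75)(0.90) − (-0.35)(-0.25) = 0.5875
adj(I−A) = [[0.90, 0.35], [0.25, 0.75]]
(I − A)⁻¹ = adj(I−A) / det(I−A) ≈
  [   1.5319     0.5957]
  [   0.4255     1.2766]
The output multiplier for sector j is the column-j sum of the Leontief inverse (I − A)⁻¹ = adj(I−A) / det(I−A).
Column 2 of adj(I−A): (0.35, 0.75); det(I−A) = 0.5875.
m_2 = (0.35 + 0.75) / 0.5875 = 1.10 / 0.5875 ≈ 1.872.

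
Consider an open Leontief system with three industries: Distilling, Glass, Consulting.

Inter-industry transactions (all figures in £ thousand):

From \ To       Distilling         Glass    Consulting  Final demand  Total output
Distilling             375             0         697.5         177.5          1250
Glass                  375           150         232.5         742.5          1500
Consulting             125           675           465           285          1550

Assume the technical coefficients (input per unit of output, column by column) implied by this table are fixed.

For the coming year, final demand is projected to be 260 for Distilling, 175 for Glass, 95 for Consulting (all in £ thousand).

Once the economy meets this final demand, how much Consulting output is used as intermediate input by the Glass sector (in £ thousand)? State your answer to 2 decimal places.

z_32 = 244.88

Technical coefficients a_ij = z_ij / X_j:
  a_11 = 375/1250 = 0.30, a_21 = 375/1250 = 0.30, a_31 = 125/1250 = 0.10
  a_12 = 0/1500 = 0.00, a_22 = 150/1500 = 0.10, a_32 = 675/1500 = 0.45
  a_13 = 697.5/1550 = 0.45, a_23 = 232.5/1550 = 0.15, a_33 = 465/1550 = 0.30
I − A =
  [   0.70     0.00    -0.45]
  [  -0.30     0.90    -0.15]
  [  -0.10    -0.45     0.70]
Cofactors of I−A, C_ij = (−1)^(i+j)·(minor ij) (rows/columns in the sector order above):
  C_11 = (0.90)(0.70) − (-0.15)(-0.45) = 0.5625
  C_12 = −[(-0.30)(0.70) − (-0.15)(-0.10)] = 0.2250
  C_13 = (-0.30)(-0.45) − (0.90)(-0.10) = 0.2250
  C_21 = −[(0.00)(0.70) − (-0.45)(-0.45)] = 0.2025
  C_22 = (0.70)(0.70) − (-0.45)(-0.10) = 0.4450
  C_23 = −[(0.70)(-0.45) − (0.00)(-0.10)] = 0.3150
  C_31 = (0.00)(-0.15) − (-0.45)(0.90) = 0.4050
  C_32 = −[(0.70)(-0.15) − (-0.45)(-0.30)] = 0.2400
  C_33 = (0.70)(0.90) − (0.00)(-0.30) = 0.6300
det(I−A) = Σ_j (I−A)_1j·C_1j = (0.70)(0.5625) + (0.00)(0.2250) + (-0.45)(0.2250) = 0.2925
adj(I−A) = Cᵀ =
  [ 0.5625   0.2025   0.4050]
  [ 0.2250   0.4450   0.2400]
  [ 0.2250   0.3150   0.6300]
(I − A)⁻¹ = adj(I−A) / det(I−A) ≈
  [   1.9231     0.6923     1.3846]
  [   0.7692     1.5214     0.8205]
  [   0.7692     1.0769     2.1538]
First solve x = (I − A)⁻¹ d = adj(I−A)·d / det(I−A); in particular x_2 = (0.2250·260 + 0.4450·175 + 0.2400·95) / 0.2925 = 159.175 / 0.2925 ≈ 544.1880.
Intermediate flow from 3 to 2: z_32 = a_32 · x_2 = 0.45 × 159.175 / 0.2925 = 71.62875 / 0.2925 ≈ 244.88.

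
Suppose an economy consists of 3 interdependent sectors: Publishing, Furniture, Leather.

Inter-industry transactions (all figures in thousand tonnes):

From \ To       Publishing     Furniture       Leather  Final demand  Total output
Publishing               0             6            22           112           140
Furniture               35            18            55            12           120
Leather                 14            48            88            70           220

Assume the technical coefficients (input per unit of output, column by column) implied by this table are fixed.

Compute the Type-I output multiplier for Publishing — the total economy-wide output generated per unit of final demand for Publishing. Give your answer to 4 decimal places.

m_1 = 2.0118

Technical coefficients a_ij = z_ij / X_j:
  a_11 = 0/140 = 0.00, a_21 = 35/140 = 0.25, a_31 = 14/140 = 0.10
  a_12 = 6/120 = 0.05, a_22 = 18/120 = 0.15, a_32 = 48/120 = 0.40
  a_13 = 22/220 = 0.10, a_23 = 55/220 = 0.25, a_33 = 88/220 = 0.40
I − A =
  [   1.00    -0.05    -0.10]
  [  -0.25     0.85    -0.25]
  [  -0.10    -0.40     0.60]
Cofactors of I−A, C_ij = (−1)^(i+j)·(minor ij) (rows/columns in the sector order above):
  C_11 = (0.85)(0.60) − (-0.25)(-0.40) = 0.4100
  C_12 = −[(-0.25)(0.60) − (-0.25)(-0.10)] = 0.1750
  C_13 = (-0.25)(-0.40) − (0.85)(-0.10) = 0.1850
  C_21 = −[(-0.05)(0.60) − (-0.10)(-0.40)] = 0.0700
  C_22 = (1.00)(0.60) − (-0.10)(-0.10) = 0.5900
  C_23 = −[(1.00)(-0.40) − (-0.05)(-0.10)] = 0.4050
  C_31 = (-0.05)(-0.25) − (-0.10)(0.85) = 0.0975
  C_32 = −[(1.00)(-0.25) − (-0.10)(-0.25)] = 0.2750
  C_33 = (1.00)(0.85) − (-0.05)(-0.25) = 0.8375
det(I−A) = Σ_j (I−A)_1j·C_1j = (1.00)(0.4100) + (-0.05)(0.1750) + (-0.10)(0.1850) = 0.38275
adj(I−A) = Cᵀ =
  [ 0.4100   0.0700   0.0975]
  [ 0.1750   0.5900   0.2750]
  [ 0.1850   0.4050   0.8375]
(I − A)⁻¹ = adj(I−A) / det(I−A) ≈
  [   1.07120     0.18289     0.25474]
  [   0.45722     1.54148     0.71848]
  [   0.48334     1.05813     2.18811]
The output multiplier for sector j is the column-j sum of the Leontief inverse (I − A)⁻¹ = adj(I−A) / det(I−A).
Column 1 of adj(I−A): (0.4100, 0.1750, 0.1850); det(I−A) = 0.38275.
m_1 = (0.4100 + 0.1750 + 0.1850) / 0.38275 = 0.77 / 0.38275 ≈ 2.0118.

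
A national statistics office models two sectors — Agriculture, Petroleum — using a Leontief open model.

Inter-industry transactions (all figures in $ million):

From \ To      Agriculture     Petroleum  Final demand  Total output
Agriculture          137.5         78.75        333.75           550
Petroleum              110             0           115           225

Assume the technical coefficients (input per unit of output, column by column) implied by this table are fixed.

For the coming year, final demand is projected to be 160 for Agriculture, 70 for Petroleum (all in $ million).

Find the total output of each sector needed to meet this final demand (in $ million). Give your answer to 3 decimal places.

x_1 = 271.324, x_2 = 124.265

Technical coefficients a_ij = z_ij / X_j:
  a_11 = 137.5/550 = 0.25, a_21 = 110/550 = 0.20
  a_12 = 78.75/225 = 0.35, a_22 = 0/225 = 0.00
I − A =
  [   0.75    -0.35]
  [  -0.20     1.00]
det(I−A) = (0.75)(1.00) − (-0.35)(-0.20) = 0.6800
adj(I−A) = [[1.00, 0.35], [0.20, 0.75]]
(I − A)⁻¹ = adj(I−A) / det(I−A) ≈
  [   1.4706     0.5147]
  [   0.2941     1.1029]
x = (I − A)⁻¹ d = adj(I−A)·d / det(I−A), with det(I−A) = 0.6800:
  x_1 = (1.00·160 + 0.35·70) / 0.6800 = 184.50 / 0.6800 ≈ 271.324
  x_2 = (0.20·160 + 0.75·70) / 0.6800 = 84.50 / 0.6800 ≈ 124.265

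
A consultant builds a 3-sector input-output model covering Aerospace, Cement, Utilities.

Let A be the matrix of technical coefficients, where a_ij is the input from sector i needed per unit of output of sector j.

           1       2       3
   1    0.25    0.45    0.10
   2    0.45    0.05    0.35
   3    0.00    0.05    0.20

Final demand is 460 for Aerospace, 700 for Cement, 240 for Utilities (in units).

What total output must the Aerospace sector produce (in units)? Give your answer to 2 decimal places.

x_1 = 1675.01

I − A =
  [   0.75    -0.45    -0.10]
  [  -0.45     0.95    -0.35]
  [   0.00    -0.05     0.80]
Cofactors of I−A, C_ij = (−1)^(i+j)·(minor ij) (rows/columns in the sector order above):
  C_11 = (0.95)(0.80) − (-0.35)(-0.05) = 0.7425
  C_12 = −[(-0.45)(0.80) − (-0.35)(0.00)] = 0.3600
  C_13 = (-0.45)(-0.05) − (0.95)(0.00) = 0.0225
  C_21 = −[(-0.45)(0.80) − (-0.10)(-0.05)] = 0.3650
  C_22 = (0.75)(0.80) − (-0.10)(0.00) = 0.6000
  C_23 = −[(0.75)(-0.05) − (-0.45)(0.00)] = 0.0375
  C_31 = (-0.45)(-0.35) − (-0.10)(0.95) = 0.2525
  C_32 = −[(0.75)(-0.35) − (-0.10)(-0.45)] = 0.3075
  C_33 = (0.75)(0.95) − (-0.45)(-0.45) = 0.5100
det(I−A) = Σ_j (I−A)_1j·C_1j = (0.75)(0.7425) + (-0.45)(0.3600) + (-0.10)(0.0225) = 0.392625
adj(I−A) = Cᵀ =
  [ 0.7425   0.3650   0.2525]
  [ 0.3600   0.6000   0.3075]
  [ 0.0225   0.0375   0.5100]
(I − A)⁻¹ = adj(I−A) / det(I−A) ≈
  [   1.8911     0.9296     0.6431]
  [   0.9169     1.5282     0.7832]
  [   0.0573     0.0955     1.2989]
x = (I − A)⁻¹ d = adj(I−A)·d / det(I−A), with det(I−A) = 0.392625:
  x_1 = (0.7425·460 + 0.3650·700 + 0.2525·240) / 0.392625 = 657.65 / 0.392625 ≈ 1675.01
  x_2 = (0.3600·460 + 0.6000·700 + 0.3075·240) / 0.392625 = 659.40 / 0.392625 ≈ 1679.47
  x_3 = (0.0225·460 + 0.0375·700 + 0.5100·240) / 0.392625 = 159.00 / 0.392625 ≈ 404.97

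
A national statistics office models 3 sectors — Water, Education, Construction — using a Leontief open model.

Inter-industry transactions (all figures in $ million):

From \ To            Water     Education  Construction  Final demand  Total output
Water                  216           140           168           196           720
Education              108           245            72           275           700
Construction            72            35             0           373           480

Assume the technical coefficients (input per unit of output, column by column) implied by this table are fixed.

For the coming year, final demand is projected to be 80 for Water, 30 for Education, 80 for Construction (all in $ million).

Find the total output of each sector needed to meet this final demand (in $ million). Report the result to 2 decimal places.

x_W = 200.64, x_E = 116.90, x_C = 105.91

Technical coefficients a_ij = z_ij / X_j:
  a_WW = 216/720 = 0.30, a_EW = 108/720 = 0.15, a_CW = 72/720 = 0.10
  a_WE = 140/700 = 0.20, a_EE = 245/700 = 0.35, a_CE = 35/700 = 0.05
  a_WC = 168/480 = 0.35, a_EC = 72/480 = 0.15, a_CC = 0/480 = 0.00
I − A =
  [   0.70    -0.20    -0.35]
  [  -0.15     0.65    -0.15]
  [  -0.10    -0.05     1.00]
Cofactors of I−A, C_ij = (−1)^(i+j)·(minor ij) (rows/columns in the sector order above):
  C_11 = (0.65)(1.00) − (-0.15)(-0.05) = 0.6425
  C_12 = −[(-0.15)(1.00) − (-0.15)(-0.10)] = 0.1650
  C_13 = (-0.15)(-0.05) − (0.65)(-0.10) = 0.0725
  C_21 = −[(-0.20)(1.00) − (-0.35)(-0.05)] = 0.2175
  C_22 = (0.70)(1.00) − (-0.35)(-0.10) = 0.6650
  C_23 = −[(0.70)(-0.05) − (-0.20)(-0.10)] = 0.0550
  C_31 = (-0.20)(-0.15) − (-0.35)(0.65) = 0.2575
  C_32 = −[(0.70)(-0.15) − (-0.35)(-0.15)] = 0.1575
  C_33 = (0.70)(0.65) − (-0.20)(-0.15) = 0.4250
det(I−A) = Σ_j (I−A)_1j·C_1j = (0.70)(0.6425) + (-0.20)(0.1650) + (-0.35)(0.0725) = 0.391375
adj(I−A) = Cᵀ =
  [ 0.6425   0.2175   0.2575]
  [ 0.1650   0.6650   0.1575]
  [ 0.0725   0.0550   0.4250]
(I − A)⁻¹ = adj(I−A) / det(I−A) ≈
  [   1.6416     0.5557     0.6579]
  [   0.4216     1.6991     0.4024]
  [   0.1852     0.1405     1.0859]
x = (I − A)⁻¹ d = adj(I−A)·d / det(I−A), with det(I−A) = 0.391375:
  x_W = (0.6425·80 + 0.2175·30 + 0.2575·80) / 0.391375 = 78.525 / 0.391375 ≈ 200.64
  x_E = (0.1650·80 + 0.6650·30 + 0.1575·80) / 0.391375 = 45.75 / 0.391375 ≈ 116.90
  x_C = (0.0725·80 + 0.0550·30 + 0.4250·80) / 0.391375 = 41.45 / 0.391375 ≈ 105.91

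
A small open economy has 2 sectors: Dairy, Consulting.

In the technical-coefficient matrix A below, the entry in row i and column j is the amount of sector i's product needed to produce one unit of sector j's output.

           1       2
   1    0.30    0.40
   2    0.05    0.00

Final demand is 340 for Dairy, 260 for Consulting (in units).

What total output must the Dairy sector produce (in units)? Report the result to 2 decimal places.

x_1 = 652.94

I − A =
  [   0.70    -0.40]
  [  -0.05     1.00]
det(I−A) = (0.70)(1.00) − (-0.40)(-0.05) = 0.6800
adj(I−A) = [[1.00, 0.40], [0.05, 0.70]]
(I − A)⁻¹ = adj(I−A) / det(I−A) ≈
  [   1.4706     0.5882]
  [   0.0735     1.0294]
x = (I − A)⁻¹ d = adj(I−A)·d / det(I−A), with det(I−A) = 0.6800:
  x_1 = (1.00·340 + 0.40·260) / 0.6800 = 444.00 / 0.6800 ≈ 652.94
  x_2 = (0.05·340 + 0.70·260) / 0.6800 = 199.00 / 0.6800 ≈ 292.65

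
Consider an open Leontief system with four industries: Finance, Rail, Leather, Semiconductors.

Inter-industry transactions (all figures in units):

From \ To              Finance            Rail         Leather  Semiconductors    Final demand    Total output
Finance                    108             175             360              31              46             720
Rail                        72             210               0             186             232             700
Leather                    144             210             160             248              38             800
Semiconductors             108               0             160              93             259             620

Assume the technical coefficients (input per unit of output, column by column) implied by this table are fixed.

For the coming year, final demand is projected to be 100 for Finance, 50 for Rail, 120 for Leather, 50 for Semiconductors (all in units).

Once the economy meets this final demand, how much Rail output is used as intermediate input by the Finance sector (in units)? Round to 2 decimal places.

z_RF = 46.20

Technical coefficients a_ij = z_ij / X_j:
  a_FF = 108/720 = 0.15, a_RF = 72/720 = 0.10, a_LF = 144/720 = 0.20, a_SF = 108/720 = 0.15
  a_FR = 175/700 = 0.25, a_RR = 210/700 = 0.30, a_LR = 210/700 = 0.30, a_SR = 0/700 = 0.00
  a_FL = 360/800 = 0.45, a_RL = 0/800 = 0.00, a_LL = 160/800 = 0.20, a_SL = 160/800 = 0.20
  a_FS = 31/620 = 0.05, a_RS = 186/620 = 0.30, a_LS = 248/620 = 0.40, a_SS = 93/620 = 0.15
I − A =
  [   0.85    -0.25    -0.45    -0.05]
  [  -0.10     0.70     0.00    -0.30]
  [  -0.20    -0.30     0.80    -0.40]
  [  -0.15     0.00    -0.20     0.85]
Compute the cofactors C_ij = (−1)^(i+j)·(3×3 minor ij) of I−A; the adjugate is their transpose:
adj(I−A) = Cᵀ =
  [ 0.40200   0.26775   0.28975   0.25450]
  [ 0.10800   0.39850   0.11050   0.19900]
  [ 0.20000   0.27200   0.46800   0.32800]
  [ 0.11800   0.11125   0.16125   0.37950]
det(I−A) = Σ_j (I−A)_1j·C_1j = (0.85)(0.40200) + (-0.25)(0.10800) + (-0.45)(0.20000) + (-0.05)(0.11800) = 0.2188
(I − A)⁻¹ = adj(I−A) / det(I−A) ≈
  [   1.8373     1.2237     1.3243     1.1632]
  [   0.4936     1.8213     0.5050     0.9095]
  [   0.9141     1.2431     2.1389     1.4991]
  [   0.5393     0.5085     0.7370     1.7345]
First solve x = (I − A)⁻¹ d = adj(I−A)·d / det(I−A); in particular x_F = (0.40200·100 + 0.26775·50 + 0.28975·120 + 0.25450·50) / 0.2188 = 101.0825 / 0.2188 ≈ 461.9858.
Intermediate flow from R to F: z_RF = a_RF · x_F = 0.10 × 101.0825 / 0.2188 = 10.10825 / 0.2188 ≈ 46.20.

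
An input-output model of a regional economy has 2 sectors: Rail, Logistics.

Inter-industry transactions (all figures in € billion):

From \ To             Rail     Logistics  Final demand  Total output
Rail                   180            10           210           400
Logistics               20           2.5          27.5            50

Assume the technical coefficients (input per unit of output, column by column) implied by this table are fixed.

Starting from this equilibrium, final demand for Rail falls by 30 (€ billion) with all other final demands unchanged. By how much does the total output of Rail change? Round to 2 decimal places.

Δx_R = -55.61

Technical coefficients a_ij = z_ij / X_j:
  a_RR = 180/400 = 0.45, a_LR = 20/400 = 0.05
  a_RL = 10/50 = 0.20, a_LL = 2.5/50 = 0.05
I − A =
  [   0.55    -0.20]
  [  -0.05     0.95]
det(I−A) = (0.55)(0.95) − (-0.20)(-0.05) = 0.5125
adj(I−A) = [[0.95, 0.20], [0.05, 0.55]]
(I − A)⁻¹ = adj(I−A) / det(I−A) ≈
  [   1.8537     0.3902]
  [   0.0976     1.0732]
Δx = (I − A)⁻¹ Δd with Δd having -30 in the Rail component and 0 elsewhere.
So Δx_R = L_RR · (-30), where L_RR = adj(I−A)_RR / det(I−A) = 0.95 / 0.5125.
Δx_R = 0.95 × (-30) / 0.5125 = -28.50 / 0.5125 ≈ -55.61.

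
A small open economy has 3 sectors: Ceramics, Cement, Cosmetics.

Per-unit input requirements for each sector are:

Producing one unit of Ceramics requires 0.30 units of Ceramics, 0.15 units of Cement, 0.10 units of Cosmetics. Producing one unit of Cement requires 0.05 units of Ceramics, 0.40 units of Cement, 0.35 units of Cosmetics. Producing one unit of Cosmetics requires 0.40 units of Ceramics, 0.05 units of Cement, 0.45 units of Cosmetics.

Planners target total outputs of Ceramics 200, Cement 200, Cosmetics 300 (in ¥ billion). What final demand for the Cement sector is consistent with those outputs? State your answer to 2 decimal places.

d_2 = 75.00

I − A =
  [   0.70    -0.05    -0.40]
  [  -0.15     0.60    -0.05]
  [  -0.10    -0.35     0.55]
d = (I − A) x:
  d_1 = (+0.70)·200 + (-0.05)·200 + (-0.40)·300 = 10.00
  d_2 = (-0.15)·200 + (+0.60)·200 + (-0.05)·300 = 75.00
  d_3 = (-0.10)·200 + (-0.35)·200 + (+0.55)·300 = 75.00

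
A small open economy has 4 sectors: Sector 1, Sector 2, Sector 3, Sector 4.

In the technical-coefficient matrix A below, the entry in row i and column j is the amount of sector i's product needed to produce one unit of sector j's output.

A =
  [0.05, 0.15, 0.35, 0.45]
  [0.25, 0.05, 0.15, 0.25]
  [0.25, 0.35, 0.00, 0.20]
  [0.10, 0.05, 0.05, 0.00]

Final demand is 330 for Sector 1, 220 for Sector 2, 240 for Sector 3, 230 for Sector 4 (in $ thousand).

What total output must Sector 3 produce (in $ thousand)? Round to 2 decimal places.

x_3 = 806.68

I − A =
  [   0.95    -0.15    -0.35    -0.45]
  [  -0.25     0.95    -0.15    -0.25]
  [  -0.25    -0.35     1.00    -0.20]
  [  -0.10    -0.05    -0.05     1.00]
Compute the cofactors C_ij = (−1)^(i+j)·(3×3 minor ij) of I−A; the adjugate is their transpose:
adj(I−A) = Cᵀ =
  [ 0.869625   0.304875   0.377250   0.543000]
  [ 0.316125   0.795375   0.249500   0.391000]
  [ 0.352125   0.372375   0.801000   0.411750]
  [ 0.120375   0.088875   0.090250   0.695750]
det(I−A) = Σ_j (I−A)_1j·C_1j = (0.95)(0.869625) + (-0.15)(0.316125) + (-0.35)(0.352125) + (-0.45)(0.120375) = 0.6013125
(I − A)⁻¹ = adj(I−A) / det(I−A) ≈
  [   1.4462     0.5070     0.6274     0.9030]
  [   0.5257     1.3227     0.4149     0.6502]
  [   0.5856     0.6193     1.3321     0.6848]
  [   0.2002     0.1478     0.1501     1.1571]
x = (I − A)⁻¹ d = adj(I−A)·d / det(I−A), with det(I−A) = 0.6013125:
  x_1 = (0.869625·330 + 0.304875·220 + 0.377250·240 + 0.543000·230) / 0.6013125 = 569.47875 / 0.6013125 ≈ 947.06
  x_2 = (0.316125·330 + 0.795375·220 + 0.249500·240 + 0.391000·230) / 0.6013125 = 429.11375 / 0.6013125 ≈ 713.63
  x_3 = (0.352125·330 + 0.372375·220 + 0.801000·240 + 0.411750·230) / 0.6013125 = 485.06625 / 0.6013125 ≈ 806.68
  x_4 = (0.120375·330 + 0.088875·220 + 0.090250·240 + 0.695750·230) / 0.6013125 = 240.95875 / 0.6013125 ≈ 400.72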